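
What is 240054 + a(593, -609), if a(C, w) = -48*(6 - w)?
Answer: 210534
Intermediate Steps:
a(C, w) = -288 + 48*w
240054 + a(593, -609) = 240054 + (-288 + 48*(-609)) = 240054 + (-288 - 29232) = 240054 - 29520 = 210534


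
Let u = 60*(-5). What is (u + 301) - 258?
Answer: -257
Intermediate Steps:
u = -300
(u + 301) - 258 = (-300 + 301) - 258 = 1 - 258 = -257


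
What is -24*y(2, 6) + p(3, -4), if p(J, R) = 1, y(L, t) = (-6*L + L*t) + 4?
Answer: -95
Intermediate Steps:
y(L, t) = 4 - 6*L + L*t
-24*y(2, 6) + p(3, -4) = -24*(4 - 6*2 + 2*6) + 1 = -24*(4 - 12 + 12) + 1 = -24*4 + 1 = -96 + 1 = -95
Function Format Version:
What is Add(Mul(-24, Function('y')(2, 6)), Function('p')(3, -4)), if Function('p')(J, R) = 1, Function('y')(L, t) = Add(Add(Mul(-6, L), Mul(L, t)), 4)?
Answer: -95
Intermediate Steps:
Function('y')(L, t) = Add(4, Mul(-6, L), Mul(L, t))
Add(Mul(-24, Function('y')(2, 6)), Function('p')(3, -4)) = Add(Mul(-24, Add(4, Mul(-6, 2), Mul(2, 6))), 1) = Add(Mul(-24, Add(4, -12, 12)), 1) = Add(Mul(-24, 4), 1) = Add(-96, 1) = -95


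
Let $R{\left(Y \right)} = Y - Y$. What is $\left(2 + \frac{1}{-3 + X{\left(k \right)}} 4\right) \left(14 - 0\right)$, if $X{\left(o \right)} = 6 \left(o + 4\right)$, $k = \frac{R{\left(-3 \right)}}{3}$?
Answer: $\frac{92}{3} \approx 30.667$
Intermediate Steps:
$R{\left(Y \right)} = 0$
$k = 0$ ($k = \frac{0}{3} = 0 \cdot \frac{1}{3} = 0$)
$X{\left(o \right)} = 24 + 6 o$ ($X{\left(o \right)} = 6 \left(4 + o\right) = 24 + 6 o$)
$\left(2 + \frac{1}{-3 + X{\left(k \right)}} 4\right) \left(14 - 0\right) = \left(2 + \frac{1}{-3 + \left(24 + 6 \cdot 0\right)} 4\right) \left(14 - 0\right) = \left(2 + \frac{1}{-3 + \left(24 + 0\right)} 4\right) \left(14 + 0\right) = \left(2 + \frac{1}{-3 + 24} \cdot 4\right) 14 = \left(2 + \frac{1}{21} \cdot 4\right) 14 = \left(2 + \frac{4}{21}\right) 14 = \frac{46}{21} \cdot 14 = \frac{92}{3}$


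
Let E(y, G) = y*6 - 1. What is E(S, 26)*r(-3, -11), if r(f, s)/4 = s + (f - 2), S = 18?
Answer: -6848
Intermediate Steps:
E(y, G) = -1 + 6*y (E(y, G) = 6*y - 1 = -1 + 6*y)
r(f, s) = -8 + 4*f + 4*s (r(f, s) = 4*(s + (f - 2)) = 4*(s + (-2 + f)) = 4*(-2 + f + s) = -8 + 4*f + 4*s)
E(S, 26)*r(-3, -11) = (-1 + 6*18)*(-8 + 4*(-3) + 4*(-11)) = (-1 + 108)*(-8 - 12 - 44) = 107*(-64) = -6848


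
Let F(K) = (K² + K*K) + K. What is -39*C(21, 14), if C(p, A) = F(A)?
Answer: -15834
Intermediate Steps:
F(K) = K + 2*K² (F(K) = (K² + K²) + K = 2*K² + K = K + 2*K²)
C(p, A) = A*(1 + 2*A)
-39*C(21, 14) = -546*(1 + 2*14) = -546*(1 + 28) = -546*29 = -39*406 = -15834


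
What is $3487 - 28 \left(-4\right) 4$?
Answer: $3935$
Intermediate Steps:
$3487 - 28 \left(-4\right) 4 = 3487 - \left(-112\right) 4 = 3487 - -448 = 3487 + 448 = 3935$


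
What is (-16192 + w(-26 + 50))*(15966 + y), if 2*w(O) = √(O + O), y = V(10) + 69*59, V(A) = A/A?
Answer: -324455296 + 40076*√3 ≈ -3.2439e+8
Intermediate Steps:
V(A) = 1
y = 4072 (y = 1 + 69*59 = 1 + 4071 = 4072)
w(O) = √2*√O/2 (w(O) = √(O + O)/2 = √(2*O)/2 = (√2*√O)/2 = √2*√O/2)
(-16192 + w(-26 + 50))*(15966 + y) = (-16192 + √2*√(-26 + 50)/2)*(15966 + 4072) = (-16192 + √2*√24/2)*20038 = (-16192 + √2*(2*√6)/2)*20038 = (-16192 + 2*√3)*20038 = -324455296 + 40076*√3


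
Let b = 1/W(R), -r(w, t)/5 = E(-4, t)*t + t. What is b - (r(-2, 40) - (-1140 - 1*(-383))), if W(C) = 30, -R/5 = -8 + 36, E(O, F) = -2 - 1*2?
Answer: -40709/30 ≈ -1357.0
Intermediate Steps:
E(O, F) = -4 (E(O, F) = -2 - 2 = -4)
R = -140 (R = -5*(-8 + 36) = -5*28 = -140)
r(w, t) = 15*t (r(w, t) = -5*(-4*t + t) = -(-15)*t = 15*t)
b = 1/30 ≈ 0.033333
b - (r(-2, 40) - (-1140 - 1*(-383))) = 1/30 - (15*40 - (-1140 - 1*(-383))) = 1/30 - (600 - (-1140 + 383)) = 1/30 - (600 - 1*(-757)) = 1/30 - (600 + 757) = 1/30 - 1*1357 = 1/30 - 1357 = -40709/30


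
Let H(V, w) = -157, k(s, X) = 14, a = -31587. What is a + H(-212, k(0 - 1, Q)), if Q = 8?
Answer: -31744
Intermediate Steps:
a + H(-212, k(0 - 1, Q)) = -31587 - 157 = -31744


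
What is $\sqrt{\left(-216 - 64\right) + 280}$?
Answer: $0$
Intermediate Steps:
$\sqrt{\left(-216 - 64\right) + 280} = \sqrt{-280 + 280} = \sqrt{0} = 0$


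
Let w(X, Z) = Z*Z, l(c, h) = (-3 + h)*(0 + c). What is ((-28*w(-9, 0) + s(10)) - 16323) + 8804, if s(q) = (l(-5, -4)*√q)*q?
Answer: -7519 + 350*√10 ≈ -6412.2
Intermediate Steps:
l(c, h) = c*(-3 + h) (l(c, h) = (-3 + h)*c = c*(-3 + h))
w(X, Z) = Z²
s(q) = 35*q^(3/2) (s(q) = ((-5*(-3 - 4))*√q)*q = ((-5*(-7))*√q)*q = (35*√q)*q = 35*q^(3/2))
((-28*w(-9, 0) + s(10)) - 16323) + 8804 = ((-28*0² + 35*10^(3/2)) - 16323) + 8804 = ((-28*0 + 35*(10*√10)) - 16323) + 8804 = ((0 + 350*√10) - 16323) + 8804 = (350*√10 - 16323) + 8804 = (-16323 + 350*√10) + 8804 = -7519 + 350*√10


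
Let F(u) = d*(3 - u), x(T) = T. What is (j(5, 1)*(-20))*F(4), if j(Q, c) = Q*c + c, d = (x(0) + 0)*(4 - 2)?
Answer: 0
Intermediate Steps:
d = 0 (d = (0 + 0)*(4 - 2) = 0*2 = 0)
j(Q, c) = c + Q*c
F(u) = 0 (F(u) = 0*(3 - u) = 0)
(j(5, 1)*(-20))*F(4) = ((1*(1 + 5))*(-20))*0 = ((1*6)*(-20))*0 = (6*(-20))*0 = -120*0 = 0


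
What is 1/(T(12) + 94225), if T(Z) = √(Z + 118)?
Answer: 18845/1775670099 - √130/8878350495 ≈ 1.0612e-5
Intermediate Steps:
T(Z) = √(118 + Z)
1/(T(12) + 94225) = 1/(√(118 + 12) + 94225) = 1/(√130 + 94225) = 1/(94225 + √130)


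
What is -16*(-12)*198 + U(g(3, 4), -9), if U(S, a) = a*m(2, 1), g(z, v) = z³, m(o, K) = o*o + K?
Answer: 37971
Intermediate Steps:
m(o, K) = K + o² (m(o, K) = o² + K = K + o²)
U(S, a) = 5*a (U(S, a) = a*(1 + 2²) = a*(1 + 4) = a*5 = 5*a)
-16*(-12)*198 + U(g(3, 4), -9) = -16*(-12)*198 + 5*(-9) = 192*198 - 45 = 38016 - 45 = 37971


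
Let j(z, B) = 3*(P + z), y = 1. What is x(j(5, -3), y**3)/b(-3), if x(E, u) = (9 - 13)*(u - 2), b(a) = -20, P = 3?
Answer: -1/5 ≈ -0.20000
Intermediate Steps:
j(z, B) = 9 + 3*z (j(z, B) = 3*(3 + z) = 9 + 3*z)
x(E, u) = 8 - 4*u (x(E, u) = -4*(-2 + u) = 8 - 4*u)
x(j(5, -3), y**3)/b(-3) = (8 - 4*1**3)/(-20) = (8 - 4*1)*(-1/20) = (8 - 4)*(-1/20) = 4*(-1/20) = -1/5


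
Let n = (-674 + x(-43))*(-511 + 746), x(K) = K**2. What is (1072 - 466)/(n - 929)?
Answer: 101/45866 ≈ 0.0022021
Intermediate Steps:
n = 276125 (n = (-674 + (-43)**2)*(-511 + 746) = (-674 + 1849)*235 = 1175*235 = 276125)
(1072 - 466)/(n - 929) = (1072 - 466)/(276125 - 929) = 606/275196 = 606*(1/275196) = 101/45866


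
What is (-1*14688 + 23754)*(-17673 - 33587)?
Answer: -464723160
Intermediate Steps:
(-1*14688 + 23754)*(-17673 - 33587) = (-14688 + 23754)*(-51260) = 9066*(-51260) = -464723160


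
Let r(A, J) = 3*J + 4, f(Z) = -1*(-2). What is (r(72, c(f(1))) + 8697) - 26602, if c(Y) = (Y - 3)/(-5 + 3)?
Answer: -35799/2 ≈ -17900.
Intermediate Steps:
f(Z) = 2
c(Y) = 3/2 - Y/2 (c(Y) = (-3 + Y)/(-2) = (-3 + Y)*(-½) = 3/2 - Y/2)
r(A, J) = 4 + 3*J
(r(72, c(f(1))) + 8697) - 26602 = ((4 + 3*(3/2 - ½*2)) + 8697) - 26602 = ((4 + 3*(3/2 - 1)) + 8697) - 26602 = ((4 + 3*(½)) + 8697) - 26602 = ((4 + 3/2) + 8697) - 26602 = (11/2 + 8697) - 26602 = 17405/2 - 26602 = -35799/2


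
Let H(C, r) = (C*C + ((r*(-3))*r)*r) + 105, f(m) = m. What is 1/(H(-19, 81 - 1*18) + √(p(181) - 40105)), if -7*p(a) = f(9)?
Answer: -5247725/3934088520119 - 2*I*√491302/3934088520119 ≈ -1.3339e-6 - 3.5634e-10*I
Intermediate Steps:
p(a) = -9/7 (p(a) = -⅐*9 = -9/7)
H(C, r) = 105 + C² - 3*r³ (H(C, r) = (C² + ((-3*r)*r)*r) + 105 = (C² + (-3*r²)*r) + 105 = (C² - 3*r³) + 105 = 105 + C² - 3*r³)
1/(H(-19, 81 - 1*18) + √(p(181) - 40105)) = 1/((105 + (-19)² - 3*(81 - 1*18)³) + √(-9/7 - 40105)) = 1/((105 + 361 - 3*(81 - 18)³) + √(-280744/7)) = 1/((105 + 361 - 3*63³) + 2*I*√491302/7) = 1/((105 + 361 - 3*250047) + 2*I*√491302/7) = 1/((105 + 361 - 750141) + 2*I*√491302/7) = 1/(-749675 + 2*I*√491302/7)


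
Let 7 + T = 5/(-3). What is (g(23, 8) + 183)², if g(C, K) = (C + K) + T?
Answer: 379456/9 ≈ 42162.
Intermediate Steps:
T = -26/3 (T = -7 + 5/(-3) = -7 + 5*(-⅓) = -7 - 5/3 = -26/3 ≈ -8.6667)
g(C, K) = -26/3 + C + K (g(C, K) = (C + K) - 26/3 = -26/3 + C + K)
(g(23, 8) + 183)² = ((-26/3 + 23 + 8) + 183)² = (67/3 + 183)² = (616/3)² = 379456/9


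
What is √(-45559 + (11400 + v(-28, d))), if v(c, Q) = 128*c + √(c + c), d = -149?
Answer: √(-37743 + 2*I*√14) ≈ 0.019 + 194.28*I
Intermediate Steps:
v(c, Q) = 128*c + √2*√c (v(c, Q) = 128*c + √(2*c) = 128*c + √2*√c)
√(-45559 + (11400 + v(-28, d))) = √(-45559 + (11400 + (128*(-28) + √2*√(-28)))) = √(-45559 + (11400 + (-3584 + √2*(2*I*√7)))) = √(-45559 + (11400 + (-3584 + 2*I*√14))) = √(-45559 + (7816 + 2*I*√14)) = √(-37743 + 2*I*√14)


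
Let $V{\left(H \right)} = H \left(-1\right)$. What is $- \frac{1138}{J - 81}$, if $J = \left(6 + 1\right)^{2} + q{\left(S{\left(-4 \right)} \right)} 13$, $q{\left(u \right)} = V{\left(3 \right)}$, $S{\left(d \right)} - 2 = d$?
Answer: $\frac{1138}{71} \approx 16.028$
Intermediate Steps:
$S{\left(d \right)} = 2 + d$
$V{\left(H \right)} = - H$
$q{\left(u \right)} = -3$ ($q{\left(u \right)} = \left(-1\right) 3 = -3$)
$J = 10$ ($J = \left(6 + 1\right)^{2} - 39 = 7^{2} - 39 = 49 - 39 = 10$)
$- \frac{1138}{J - 81} = - \frac{1138}{10 - 81} = - \frac{1138}{-71} = \left(-1138\right) \left(- \frac{1}{71}\right) = \frac{1138}{71}$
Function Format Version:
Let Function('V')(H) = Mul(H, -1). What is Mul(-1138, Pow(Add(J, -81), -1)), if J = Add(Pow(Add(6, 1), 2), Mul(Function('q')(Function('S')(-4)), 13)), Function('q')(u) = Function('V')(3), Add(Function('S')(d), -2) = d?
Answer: Rational(1138, 71) ≈ 16.028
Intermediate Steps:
Function('S')(d) = Add(2, d)
Function('V')(H) = Mul(-1, H)
Function('q')(u) = -3 (Function('q')(u) = Mul(-1, 3) = -3)
J = 10 (J = Add(Pow(Add(6, 1), 2), Mul(-3, 13)) = Add(Pow(7, 2), -39) = Add(49, -39) = 10)
Mul(-1138, Pow(Add(J, -81), -1)) = Mul(-1138, Pow(Add(10, -81), -1)) = Mul(-1138, Pow(-71, -1)) = Mul(-1138, Rational(-1, 71)) = Rational(1138, 71)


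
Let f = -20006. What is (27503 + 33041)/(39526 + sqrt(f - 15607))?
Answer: 2393062144/1562340289 - 181632*I*sqrt(3957)/1562340289 ≈ 1.5317 - 0.0073131*I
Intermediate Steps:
(27503 + 33041)/(39526 + sqrt(f - 15607)) = (27503 + 33041)/(39526 + sqrt(-20006 - 15607)) = 60544/(39526 + sqrt(-35613)) = 60544/(39526 + 3*I*sqrt(3957))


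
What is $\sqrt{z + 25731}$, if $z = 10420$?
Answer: $\sqrt{36151} \approx 190.13$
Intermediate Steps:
$\sqrt{z + 25731} = \sqrt{10420 + 25731} = \sqrt{36151}$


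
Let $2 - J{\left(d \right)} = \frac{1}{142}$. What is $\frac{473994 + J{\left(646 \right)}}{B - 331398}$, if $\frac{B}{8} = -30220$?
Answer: $- \frac{67307431}{81388436} \approx -0.82699$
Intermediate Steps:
$B = -241760$ ($B = 8 \left(-30220\right) = -241760$)
$J{\left(d \right)} = \frac{283}{142}$ ($J{\left(d \right)} = 2 - \frac{1}{142} = \frac{283}{142}$)
$\frac{473994 + J{\left(646 \right)}}{B - 331398} = \frac{473994 + \frac{283}{142}}{-241760 - 331398} = \frac{67307431}{142 \left(-573158\right)} = \frac{67307431}{142} \left(- \frac{1}{573158}\right) = - \frac{67307431}{81388436}$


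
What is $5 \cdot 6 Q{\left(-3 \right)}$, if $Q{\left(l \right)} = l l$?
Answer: $270$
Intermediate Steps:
$Q{\left(l \right)} = l^{2}$
$5 \cdot 6 Q{\left(-3 \right)} = 5 \cdot 6 \left(-3\right)^{2} = 30 \cdot 9 = 270$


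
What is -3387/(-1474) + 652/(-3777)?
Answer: 11831651/5567298 ≈ 2.1252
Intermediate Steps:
-3387/(-1474) + 652/(-3777) = -3387*(-1/1474) + 652*(-1/3777) = 3387/1474 - 652/3777 = 11831651/5567298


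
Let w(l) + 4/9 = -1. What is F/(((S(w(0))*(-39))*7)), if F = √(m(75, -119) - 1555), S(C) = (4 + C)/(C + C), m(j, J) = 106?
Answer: 2*I*√161/161 ≈ 0.15762*I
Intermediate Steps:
w(l) = -13/9 (w(l) = -4/9 - 1 = -13/9)
S(C) = (4 + C)/(2*C) (S(C) = (4 + C)/((2*C)) = (4 + C)*(1/(2*C)) = (4 + C)/(2*C))
F = 3*I*√161 (F = √(106 - 1555) = √(-1449) = 3*I*√161 ≈ 38.066*I)
F/(((S(w(0))*(-39))*7)) = (3*I*√161)/(((((4 - 13/9)/(2*(-13/9)))*(-39))*7)) = (3*I*√161)/(((((½)*(-9/13)*(23/9))*(-39))*7)) = (3*I*√161)/((-23/26*(-39)*7)) = (3*I*√161)/(((69/2)*7)) = (3*I*√161)/(483/2) = (3*I*√161)*(2/483) = 2*I*√161/161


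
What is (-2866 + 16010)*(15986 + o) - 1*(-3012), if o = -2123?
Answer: 182218284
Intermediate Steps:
(-2866 + 16010)*(15986 + o) - 1*(-3012) = (-2866 + 16010)*(15986 - 2123) - 1*(-3012) = 13144*13863 + 3012 = 182215272 + 3012 = 182218284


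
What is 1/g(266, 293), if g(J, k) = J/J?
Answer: 1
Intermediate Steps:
g(J, k) = 1
1/g(266, 293) = 1/1 = 1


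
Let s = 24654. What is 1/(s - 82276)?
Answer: -1/57622 ≈ -1.7354e-5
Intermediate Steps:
1/(s - 82276) = 1/(24654 - 82276) = 1/(-57622) = -1/57622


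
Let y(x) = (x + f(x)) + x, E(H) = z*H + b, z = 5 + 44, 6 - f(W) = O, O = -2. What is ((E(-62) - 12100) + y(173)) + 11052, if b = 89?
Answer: -3643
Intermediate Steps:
f(W) = 8 (f(W) = 6 - 1*(-2) = 6 + 2 = 8)
z = 49
E(H) = 89 + 49*H (E(H) = 49*H + 89 = 89 + 49*H)
y(x) = 8 + 2*x (y(x) = (x + 8) + x = (8 + x) + x = 8 + 2*x)
((E(-62) - 12100) + y(173)) + 11052 = (((89 + 49*(-62)) - 12100) + (8 + 2*173)) + 11052 = (((89 - 3038) - 12100) + (8 + 346)) + 11052 = ((-2949 - 12100) + 354) + 11052 = (-15049 + 354) + 11052 = -14695 + 11052 = -3643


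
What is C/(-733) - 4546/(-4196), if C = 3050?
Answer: -4732791/1537834 ≈ -3.0776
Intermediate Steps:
C/(-733) - 4546/(-4196) = 3050/(-733) - 4546/(-4196) = 3050*(-1/733) - 4546*(-1/4196) = -3050/733 + 2273/2098 = -4732791/1537834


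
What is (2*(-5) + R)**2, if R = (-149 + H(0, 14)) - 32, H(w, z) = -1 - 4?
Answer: 38416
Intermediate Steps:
H(w, z) = -5
R = -186 (R = (-149 - 5) - 32 = -154 - 32 = -186)
(2*(-5) + R)**2 = (2*(-5) - 186)**2 = (-10 - 186)**2 = (-196)**2 = 38416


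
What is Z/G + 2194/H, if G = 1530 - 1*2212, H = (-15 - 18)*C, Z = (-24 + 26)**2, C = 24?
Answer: -34079/12276 ≈ -2.7761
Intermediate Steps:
Z = 4 (Z = 2**2 = 4)
H = -792 (H = (-15 - 18)*24 = -33*24 = -792)
G = -682 (G = 1530 - 2212 = -682)
Z/G + 2194/H = 4/(-682) + 2194/(-792) = 4*(-1/682) + 2194*(-1/792) = -2/341 - 1097/396 = -34079/12276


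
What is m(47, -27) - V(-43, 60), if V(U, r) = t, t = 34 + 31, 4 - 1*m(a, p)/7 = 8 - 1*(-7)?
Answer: -142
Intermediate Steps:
m(a, p) = -77 (m(a, p) = 28 - 7*(8 - 1*(-7)) = 28 - 7*(8 + 7) = 28 - 7*15 = 28 - 105 = -77)
t = 65
V(U, r) = 65
m(47, -27) - V(-43, 60) = -77 - 1*65 = -77 - 65 = -142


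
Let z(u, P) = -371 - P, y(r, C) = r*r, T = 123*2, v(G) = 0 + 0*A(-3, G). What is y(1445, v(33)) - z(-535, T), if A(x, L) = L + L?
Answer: 2088642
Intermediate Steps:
A(x, L) = 2*L
v(G) = 0 (v(G) = 0 + 0*(2*G) = 0 + 0 = 0)
T = 246
y(r, C) = r²
y(1445, v(33)) - z(-535, T) = 1445² - (-371 - 1*246) = 2088025 - (-371 - 246) = 2088025 - 1*(-617) = 2088025 + 617 = 2088642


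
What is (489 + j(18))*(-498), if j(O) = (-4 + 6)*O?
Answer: -261450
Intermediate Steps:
j(O) = 2*O
(489 + j(18))*(-498) = (489 + 2*18)*(-498) = (489 + 36)*(-498) = 525*(-498) = -261450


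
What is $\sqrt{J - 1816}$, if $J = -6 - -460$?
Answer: $i \sqrt{1362} \approx 36.905 i$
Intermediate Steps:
$J = 454$ ($J = -6 + 460 = 454$)
$\sqrt{J - 1816} = \sqrt{454 - 1816} = \sqrt{-1362} = i \sqrt{1362}$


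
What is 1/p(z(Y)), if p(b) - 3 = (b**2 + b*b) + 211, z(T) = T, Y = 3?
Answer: 1/232 ≈ 0.0043103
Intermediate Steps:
p(b) = 214 + 2*b**2 (p(b) = 3 + ((b**2 + b*b) + 211) = 3 + ((b**2 + b**2) + 211) = 3 + (2*b**2 + 211) = 3 + (211 + 2*b**2) = 214 + 2*b**2)
1/p(z(Y)) = 1/(214 + 2*3**2) = 1/(214 + 2*9) = 1/(214 + 18) = 1/232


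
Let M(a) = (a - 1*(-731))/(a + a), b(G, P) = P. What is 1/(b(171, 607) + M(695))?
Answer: 695/422578 ≈ 0.0016447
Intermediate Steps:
M(a) = (731 + a)/(2*a) (M(a) = (a + 731)/((2*a)) = (731 + a)*(1/(2*a)) = (731 + a)/(2*a))
1/(b(171, 607) + M(695)) = 1/(607 + (½)*(731 + 695)/695) = 1/(607 + (½)*(1/695)*1426) = 1/(607 + 713/695) = 1/(422578/695) = 695/422578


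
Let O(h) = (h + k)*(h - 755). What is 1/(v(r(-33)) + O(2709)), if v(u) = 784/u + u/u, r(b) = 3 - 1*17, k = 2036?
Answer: 1/9271675 ≈ 1.0786e-7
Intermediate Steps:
O(h) = (-755 + h)*(2036 + h) (O(h) = (h + 2036)*(h - 755) = (2036 + h)*(-755 + h) = (-755 + h)*(2036 + h))
r(b) = -14 (r(b) = 3 - 17 = -14)
v(u) = 1 + 784/u (v(u) = 784/u + 1 = 1 + 784/u)
1/(v(r(-33)) + O(2709)) = 1/((784 - 14)/(-14) + (-1537180 + 2709**2 + 1281*2709)) = 1/(-1/14*770 + (-1537180 + 7338681 + 3470229)) = 1/(-55 + 9271730) = 1/9271675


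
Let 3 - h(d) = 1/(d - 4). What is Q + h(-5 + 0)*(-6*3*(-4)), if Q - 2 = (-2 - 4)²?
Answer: 262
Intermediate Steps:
h(d) = 3 - 1/(-4 + d) (h(d) = 3 - 1/(d - 4) = 3 - 1/(-4 + d))
Q = 38 (Q = 2 + (-2 - 4)² = 2 + (-6)² = 2 + 36 = 38)
Q + h(-5 + 0)*(-6*3*(-4)) = 38 + ((-13 + 3*(-5 + 0))/(-4 + (-5 + 0)))*(-6*3*(-4)) = 38 + ((-13 + 3*(-5))/(-4 - 5))*(-18*(-4)) = 38 + ((-13 - 15)/(-9))*72 = 38 - ⅑*(-28)*72 = 38 + (28/9)*72 = 38 + 224 = 262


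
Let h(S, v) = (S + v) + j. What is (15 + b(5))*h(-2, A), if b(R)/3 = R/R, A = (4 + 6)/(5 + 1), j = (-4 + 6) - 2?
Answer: -6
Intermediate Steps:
j = 0 (j = 2 - 2 = 0)
A = 5/3 (A = 10/6 = 10*(⅙) = 5/3 ≈ 1.6667)
b(R) = 3 (b(R) = 3*(R/R) = 3*1 = 3)
h(S, v) = S + v (h(S, v) = (S + v) + 0 = S + v)
(15 + b(5))*h(-2, A) = (15 + 3)*(-2 + 5/3) = 18*(-⅓) = -6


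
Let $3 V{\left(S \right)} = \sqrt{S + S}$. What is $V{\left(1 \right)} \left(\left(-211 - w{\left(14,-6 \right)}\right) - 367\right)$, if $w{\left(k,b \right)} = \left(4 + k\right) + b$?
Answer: $- \frac{590 \sqrt{2}}{3} \approx -278.13$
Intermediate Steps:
$w{\left(k,b \right)} = 4 + b + k$
$V{\left(S \right)} = \frac{\sqrt{2} \sqrt{S}}{3}$ ($V{\left(S \right)} = \frac{\sqrt{S + S}}{3} = \frac{\sqrt{2 S}}{3} = \frac{\sqrt{2} \sqrt{S}}{3}$)
$V{\left(1 \right)} \left(\left(-211 - w{\left(14,-6 \right)}\right) - 367\right) = \frac{\sqrt{2} \sqrt{1}}{3} \left(\left(-211 - \left(4 - 6 + 14\right)\right) - 367\right) = \frac{1}{3} \sqrt{2} \cdot 1 \left(\left(-211 - 12\right) - 367\right) = \frac{\sqrt{2}}{3} \left(\left(-211 - 12\right) - 367\right) = \frac{\sqrt{2}}{3} \left(-223 - 367\right) = \frac{\sqrt{2}}{3} \left(-590\right) = - \frac{590 \sqrt{2}}{3}$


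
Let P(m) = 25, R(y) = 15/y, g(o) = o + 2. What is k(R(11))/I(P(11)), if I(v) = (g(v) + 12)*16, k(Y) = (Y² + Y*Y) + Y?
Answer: 205/25168 ≈ 0.0081453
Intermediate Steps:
g(o) = 2 + o
k(Y) = Y + 2*Y² (k(Y) = (Y² + Y²) + Y = 2*Y² + Y = Y + 2*Y²)
I(v) = 224 + 16*v (I(v) = ((2 + v) + 12)*16 = (14 + v)*16 = 224 + 16*v)
k(R(11))/I(P(11)) = ((15/11)*(1 + 2*(15/11)))/(224 + 16*25) = ((15*(1/11))*(1 + 2*(15*(1/11))))/(224 + 400) = (15*(1 + 2*(15/11))/11)/624 = (15*(1 + 30/11)/11)*(1/624) = ((15/11)*(41/11))*(1/624) = (615/121)*(1/624) = 205/25168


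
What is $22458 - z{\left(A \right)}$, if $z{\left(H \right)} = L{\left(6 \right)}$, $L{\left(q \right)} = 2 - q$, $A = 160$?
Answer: $22462$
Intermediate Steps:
$z{\left(H \right)} = -4$ ($z{\left(H \right)} = 2 - 6 = -4$)
$22458 - z{\left(A \right)} = 22458 - -4 = 22458 + 4 = 22462$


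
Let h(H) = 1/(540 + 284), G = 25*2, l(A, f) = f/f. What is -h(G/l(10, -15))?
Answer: -1/824 ≈ -0.0012136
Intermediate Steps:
l(A, f) = 1
G = 50
h(H) = 1/824
-h(G/l(10, -15)) = -1*1/824 = -1/824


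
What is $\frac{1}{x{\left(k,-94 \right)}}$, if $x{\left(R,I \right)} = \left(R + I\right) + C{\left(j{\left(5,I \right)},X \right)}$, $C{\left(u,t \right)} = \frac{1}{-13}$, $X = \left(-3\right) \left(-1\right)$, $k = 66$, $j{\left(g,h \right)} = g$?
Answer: $- \frac{13}{365} \approx -0.035616$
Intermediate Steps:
$X = 3$
$C{\left(u,t \right)} = - \frac{1}{13}$
$x{\left(R,I \right)} = - \frac{1}{13} + I + R$ ($x{\left(R,I \right)} = \left(R + I\right) - \frac{1}{13} = \left(I + R\right) - \frac{1}{13} = - \frac{1}{13} + I + R$)
$\frac{1}{x{\left(k,-94 \right)}} = \frac{1}{- \frac{1}{13} - 94 + 66} = \frac{1}{- \frac{365}{13}} = - \frac{13}{365}$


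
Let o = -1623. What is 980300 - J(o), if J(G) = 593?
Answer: 979707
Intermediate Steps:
980300 - J(o) = 980300 - 1*593 = 980300 - 593 = 979707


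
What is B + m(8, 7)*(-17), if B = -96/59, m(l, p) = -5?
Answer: 4919/59 ≈ 83.373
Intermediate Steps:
B = -96/59 (B = -96*1/59 = -96/59 ≈ -1.6271)
B + m(8, 7)*(-17) = -96/59 - 5*(-17) = -96/59 + 85 = 4919/59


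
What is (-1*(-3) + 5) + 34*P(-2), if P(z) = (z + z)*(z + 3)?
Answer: -128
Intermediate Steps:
P(z) = 2*z*(3 + z) (P(z) = (2*z)*(3 + z) = 2*z*(3 + z))
(-1*(-3) + 5) + 34*P(-2) = (-1*(-3) + 5) + 34*(2*(-2)*(3 - 2)) = (3 + 5) + 34*(2*(-2)*1) = 8 + 34*(-4) = 8 - 136 = -128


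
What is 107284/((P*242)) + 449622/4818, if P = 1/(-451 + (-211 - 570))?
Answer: -438502055/803 ≈ -5.4608e+5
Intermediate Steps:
P = -1/1232 (P = 1/(-451 - 781) = 1/(-1232) = -1/1232 ≈ -0.00081169)
107284/((P*242)) + 449622/4818 = 107284/((-1/1232*242)) + 449622/4818 = 107284/(-11/56) + 449622*(1/4818) = 107284*(-56/11) + 74937/803 = -6007904/11 + 74937/803 = -438502055/803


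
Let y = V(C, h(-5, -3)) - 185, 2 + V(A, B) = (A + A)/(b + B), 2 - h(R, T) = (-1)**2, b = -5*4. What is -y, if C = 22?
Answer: 3597/19 ≈ 189.32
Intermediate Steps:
b = -20
h(R, T) = 1 (h(R, T) = 2 - 1*(-1)**2 = 2 - 1*1 = 2 - 1 = 1)
V(A, B) = -2 + 2*A/(-20 + B) (V(A, B) = -2 + (A + A)/(-20 + B) = -2 + (2*A)/(-20 + B) = -2 + 2*A/(-20 + B))
y = -3597/19 (y = 2*(20 + 22 - 1*1)/(-20 + 1) - 185 = 2*(20 + 22 - 1)/(-19) - 185 = 2*(-1/19)*41 - 185 = -82/19 - 185 = -3597/19 ≈ -189.32)
-y = -1*(-3597/19) = 3597/19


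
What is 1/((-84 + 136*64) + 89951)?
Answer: 1/98571 ≈ 1.0145e-5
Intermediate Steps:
1/((-84 + 136*64) + 89951) = 1/((-84 + 8704) + 89951) = 1/(8620 + 89951) = 1/98571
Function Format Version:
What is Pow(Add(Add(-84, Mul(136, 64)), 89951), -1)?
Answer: Rational(1, 98571) ≈ 1.0145e-5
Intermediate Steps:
Pow(Add(Add(-84, Mul(136, 64)), 89951), -1) = Pow(Add(Add(-84, 8704), 89951), -1) = Pow(Add(8620, 89951), -1) = Pow(98571, -1) = Rational(1, 98571)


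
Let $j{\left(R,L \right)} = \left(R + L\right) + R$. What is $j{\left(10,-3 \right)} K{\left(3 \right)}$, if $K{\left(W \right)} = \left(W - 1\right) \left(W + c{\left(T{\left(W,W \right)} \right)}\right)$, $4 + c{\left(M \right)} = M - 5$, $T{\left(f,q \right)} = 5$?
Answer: $-34$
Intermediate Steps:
$c{\left(M \right)} = -9 + M$ ($c{\left(M \right)} = -4 + \left(M - 5\right) = -4 + \left(-5 + M\right) = -9 + M$)
$j{\left(R,L \right)} = L + 2 R$ ($j{\left(R,L \right)} = \left(L + R\right) + R = L + 2 R$)
$K{\left(W \right)} = \left(-1 + W\right) \left(-4 + W\right)$ ($K{\left(W \right)} = \left(W - 1\right) \left(W + \left(-9 + 5\right)\right) = \left(-1 + W\right) \left(W - 4\right) = \left(-1 + W\right) \left(-4 + W\right)$)
$j{\left(10,-3 \right)} K{\left(3 \right)} = \left(-3 + 2 \cdot 10\right) \left(4 + 3^{2} - 15\right) = \left(-3 + 20\right) \left(4 + 9 - 15\right) = 17 \left(-2\right) = -34$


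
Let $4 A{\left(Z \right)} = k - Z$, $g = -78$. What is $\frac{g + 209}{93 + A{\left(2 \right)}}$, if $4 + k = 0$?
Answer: $\frac{262}{183} \approx 1.4317$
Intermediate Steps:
$k = -4$ ($k = -4 + 0 = -4$)
$A{\left(Z \right)} = -1 - \frac{Z}{4}$ ($A{\left(Z \right)} = \frac{-4 - Z}{4} = -1 - \frac{Z}{4}$)
$\frac{g + 209}{93 + A{\left(2 \right)}} = \frac{-78 + 209}{93 - \frac{3}{2}} = \frac{131}{93 - \frac{3}{2}} = \frac{131}{\frac{183}{2}} = 131 \cdot \frac{2}{183} = \frac{262}{183}$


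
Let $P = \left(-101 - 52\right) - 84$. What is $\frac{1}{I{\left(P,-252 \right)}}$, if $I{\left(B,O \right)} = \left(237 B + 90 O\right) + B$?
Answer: $- \frac{1}{79086} \approx -1.2644 \cdot 10^{-5}$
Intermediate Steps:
$P = -237$ ($P = -153 - 84 = -237$)
$I{\left(B,O \right)} = 90 O + 238 B$ ($I{\left(B,O \right)} = \left(90 O + 237 B\right) + B = 90 O + 238 B$)
$\frac{1}{I{\left(P,-252 \right)}} = \frac{1}{90 \left(-252\right) + 238 \left(-237\right)} = \frac{1}{-22680 - 56406} = \frac{1}{-79086} = - \frac{1}{79086}$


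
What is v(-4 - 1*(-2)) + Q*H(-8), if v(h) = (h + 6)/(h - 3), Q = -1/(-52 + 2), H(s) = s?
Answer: -24/25 ≈ -0.96000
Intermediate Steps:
Q = 1/50 (Q = -1/(-50) = -1*(-1/50) = 1/50 ≈ 0.020000)
v(h) = (6 + h)/(-3 + h)
v(-4 - 1*(-2)) + Q*H(-8) = (6 + (-4 - 1*(-2)))/(-3 + (-4 - 1*(-2))) + (1/50)*(-8) = (6 + (-4 + 2))/(-3 + (-4 + 2)) - 4/25 = (6 - 2)/(-3 - 2) - 4/25 = 4/(-5) - 4/25 = -⅕*4 - 4/25 = -⅘ - 4/25 = -24/25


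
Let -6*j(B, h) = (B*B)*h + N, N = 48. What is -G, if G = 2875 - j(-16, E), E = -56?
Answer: -1481/3 ≈ -493.67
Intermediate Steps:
j(B, h) = -8 - h*B²/6 (j(B, h) = -((B*B)*h + 48)/6 = -(B²*h + 48)/6 = -(h*B² + 48)/6 = -(48 + h*B²)/6 = -8 - h*B²/6)
G = 1481/3 (G = 2875 - (-8 - ⅙*(-56)*(-16)²) = 2875 - (-8 - ⅙*(-56)*256) = 2875 - (-8 + 7168/3) = 2875 - 1*7144/3 = 2875 - 7144/3 = 1481/3 ≈ 493.67)
-G = -1*1481/3 = -1481/3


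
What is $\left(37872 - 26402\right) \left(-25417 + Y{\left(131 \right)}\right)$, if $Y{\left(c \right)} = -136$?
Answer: $-293092910$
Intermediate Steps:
$\left(37872 - 26402\right) \left(-25417 + Y{\left(131 \right)}\right) = \left(37872 - 26402\right) \left(-25417 - 136\right) = 11470 \left(-25553\right) = -293092910$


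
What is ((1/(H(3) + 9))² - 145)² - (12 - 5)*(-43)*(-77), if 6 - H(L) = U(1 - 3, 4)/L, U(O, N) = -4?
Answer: -12412118281/5764801 ≈ -2153.1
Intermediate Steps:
H(L) = 6 + 4/L (H(L) = 6 - (-4)/L = 6 + 4/L)
((1/(H(3) + 9))² - 145)² - (12 - 5)*(-43)*(-77) = ((1/((6 + 4/3) + 9))² - 145)² - (12 - 5)*(-43)*(-77) = ((1/((6 + 4*(⅓)) + 9))² - 145)² - 7*(-43)*(-77) = ((1/((6 + 4/3) + 9))² - 145)² - (-301)*(-77) = ((1/(22/3 + 9))² - 145)² - 1*23177 = ((1/(49/3))² - 145)² - 23177 = ((3/49)² - 145)² - 23177 = (9/2401 - 145)² - 23177 = (-348136/2401)² - 23177 = 121198674496/5764801 - 23177 = -12412118281/5764801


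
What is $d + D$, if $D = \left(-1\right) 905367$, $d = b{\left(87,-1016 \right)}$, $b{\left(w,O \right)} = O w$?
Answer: $-993759$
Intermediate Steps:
$d = -88392$ ($d = \left(-1016\right) 87 = -88392$)
$D = -905367$
$d + D = -88392 - 905367 = -993759$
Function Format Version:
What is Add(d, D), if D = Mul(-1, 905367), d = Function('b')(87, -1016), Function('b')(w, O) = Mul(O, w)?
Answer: -993759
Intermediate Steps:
d = -88392 (d = Mul(-1016, 87) = -88392)
D = -905367
Add(d, D) = Add(-88392, -905367) = -993759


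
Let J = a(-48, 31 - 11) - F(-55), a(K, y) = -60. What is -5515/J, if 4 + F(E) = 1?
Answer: 5515/57 ≈ 96.754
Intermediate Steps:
F(E) = -3 (F(E) = -4 + 1 = -3)
J = -57 (J = -60 - 1*(-3) = -60 + 3 = -57)
-5515/J = -5515/(-57) = -5515*(-1/57) = 5515/57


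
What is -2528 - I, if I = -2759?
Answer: 231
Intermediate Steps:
-2528 - I = -2528 - 1*(-2759) = -2528 + 2759 = 231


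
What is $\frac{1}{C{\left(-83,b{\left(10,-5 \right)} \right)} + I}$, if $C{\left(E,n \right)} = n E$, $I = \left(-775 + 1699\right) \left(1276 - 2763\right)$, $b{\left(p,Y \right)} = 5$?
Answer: $- \frac{1}{1374403} \approx -7.2759 \cdot 10^{-7}$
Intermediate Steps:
$I = -1373988$ ($I = 924 \left(-1487\right) = -1373988$)
$C{\left(E,n \right)} = E n$
$\frac{1}{C{\left(-83,b{\left(10,-5 \right)} \right)} + I} = \frac{1}{\left(-83\right) 5 - 1373988} = \frac{1}{-415 - 1373988} = \frac{1}{-1374403} = - \frac{1}{1374403}$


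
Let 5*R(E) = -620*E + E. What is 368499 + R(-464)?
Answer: 2129711/5 ≈ 4.2594e+5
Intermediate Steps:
R(E) = -619*E/5 (R(E) = (-620*E + E)/5 = (-619*E)/5 = -619*E/5)
368499 + R(-464) = 368499 - 619/5*(-464) = 368499 + 287216/5 = 2129711/5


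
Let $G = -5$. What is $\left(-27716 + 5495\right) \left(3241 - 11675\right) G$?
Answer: $-937059570$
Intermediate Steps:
$\left(-27716 + 5495\right) \left(3241 - 11675\right) G = \left(-27716 + 5495\right) \left(3241 - 11675\right) \left(-5\right) = \left(-22221\right) \left(-8434\right) \left(-5\right) = 187411914 \left(-5\right) = -937059570$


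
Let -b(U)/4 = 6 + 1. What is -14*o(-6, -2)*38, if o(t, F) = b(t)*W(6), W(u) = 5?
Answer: 74480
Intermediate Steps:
b(U) = -28 (b(U) = -4*(6 + 1) = -4*7 = -28)
o(t, F) = -140 (o(t, F) = -28*5 = -140)
-14*o(-6, -2)*38 = -14*(-140)*38 = 1960*38 = 74480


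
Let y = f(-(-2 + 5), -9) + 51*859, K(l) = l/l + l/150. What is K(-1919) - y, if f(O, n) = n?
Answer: -6571769/150 ≈ -43812.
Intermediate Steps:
K(l) = 1 + l/150 (K(l) = 1 + l*(1/150) = 1 + l/150)
y = 43800 (y = -9 + 51*859 = -9 + 43809 = 43800)
K(-1919) - y = (1 + (1/150)*(-1919)) - 1*43800 = (1 - 1919/150) - 43800 = -1769/150 - 43800 = -6571769/150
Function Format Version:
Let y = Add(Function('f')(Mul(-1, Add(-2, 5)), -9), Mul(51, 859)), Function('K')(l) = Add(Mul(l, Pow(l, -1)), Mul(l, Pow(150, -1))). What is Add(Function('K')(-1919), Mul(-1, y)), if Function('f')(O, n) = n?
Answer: Rational(-6571769, 150) ≈ -43812.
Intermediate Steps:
Function('K')(l) = Add(1, Mul(Rational(1, 150), l)) (Function('K')(l) = Add(1, Mul(l, Rational(1, 150))) = Add(1, Mul(Rational(1, 150), l)))
y = 43800 (y = Add(-9, Mul(51, 859)) = Add(-9, 43809) = 43800)
Add(Function('K')(-1919), Mul(-1, y)) = Add(Add(1, Mul(Rational(1, 150), -1919)), Mul(-1, 43800)) = Add(Add(1, Rational(-1919, 150)), -43800) = Add(Rational(-1769, 150), -43800) = Rational(-6571769, 150)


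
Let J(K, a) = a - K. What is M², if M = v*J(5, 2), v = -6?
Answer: 324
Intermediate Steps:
M = 18 (M = -6*(2 - 1*5) = -6*(2 - 5) = -6*(-3) = 18)
M² = 18² = 324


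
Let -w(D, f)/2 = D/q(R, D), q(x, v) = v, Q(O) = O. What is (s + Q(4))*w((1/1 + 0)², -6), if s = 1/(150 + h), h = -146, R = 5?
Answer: -17/2 ≈ -8.5000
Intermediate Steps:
w(D, f) = -2 (w(D, f) = -2*D/D = -2*1 = -2)
s = ¼ (s = 1/(150 - 146) = 1/4 = ¼ ≈ 0.25000)
(s + Q(4))*w((1/1 + 0)², -6) = (¼ + 4)*(-2) = (17/4)*(-2) = -17/2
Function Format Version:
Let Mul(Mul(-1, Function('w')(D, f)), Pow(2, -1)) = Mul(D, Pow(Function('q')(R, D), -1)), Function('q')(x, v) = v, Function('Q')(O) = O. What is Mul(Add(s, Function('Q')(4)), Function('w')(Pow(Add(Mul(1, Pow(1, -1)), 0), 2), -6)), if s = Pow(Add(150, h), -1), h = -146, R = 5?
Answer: Rational(-17, 2) ≈ -8.5000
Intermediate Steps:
Function('w')(D, f) = -2 (Function('w')(D, f) = Mul(-2, Mul(D, Pow(D, -1))) = Mul(-2, 1) = -2)
s = Rational(1, 4) (s = Pow(Add(150, -146), -1) = Pow(4, -1) = Rational(1, 4) ≈ 0.25000)
Mul(Add(s, Function('Q')(4)), Function('w')(Pow(Add(Mul(1, Pow(1, -1)), 0), 2), -6)) = Mul(Add(Rational(1, 4), 4), -2) = Mul(Rational(17, 4), -2) = Rational(-17, 2)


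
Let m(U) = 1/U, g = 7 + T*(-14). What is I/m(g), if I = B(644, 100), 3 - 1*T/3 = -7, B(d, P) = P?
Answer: -41300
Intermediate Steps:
T = 30 (T = 9 - 3*(-7) = 9 + 21 = 30)
g = -413 (g = 7 + 30*(-14) = 7 - 420 = -413)
I = 100
I/m(g) = 100/(1/(-413)) = 100/(-1/413) = 100*(-413) = -41300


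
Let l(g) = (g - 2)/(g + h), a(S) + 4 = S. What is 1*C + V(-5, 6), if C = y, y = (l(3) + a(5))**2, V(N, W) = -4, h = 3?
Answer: -95/36 ≈ -2.6389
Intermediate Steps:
a(S) = -4 + S
l(g) = (-2 + g)/(3 + g) (l(g) = (g - 2)/(g + 3) = (-2 + g)/(3 + g))
y = 49/36 (y = ((-2 + 3)/(3 + 3) + (-4 + 5))**2 = (1/6 + 1)**2 = (7/6)**2 = 49/36 ≈ 1.3611)
C = 49/36 ≈ 1.3611
1*C + V(-5, 6) = 1*(49/36) - 4 = 49/36 - 4 = -95/36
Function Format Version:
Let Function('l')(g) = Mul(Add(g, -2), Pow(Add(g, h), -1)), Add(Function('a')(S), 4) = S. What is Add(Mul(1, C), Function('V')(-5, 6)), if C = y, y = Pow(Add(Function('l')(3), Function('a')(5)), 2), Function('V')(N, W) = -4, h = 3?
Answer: Rational(-95, 36) ≈ -2.6389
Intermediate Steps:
Function('a')(S) = Add(-4, S)
Function('l')(g) = Mul(Pow(Add(3, g), -1), Add(-2, g)) (Function('l')(g) = Mul(Add(g, -2), Pow(Add(g, 3), -1)) = Mul(Add(-2, g), Pow(Add(3, g), -1)) = Mul(Pow(Add(3, g), -1), Add(-2, g)))
y = Rational(49, 36) (y = Pow(Add(Mul(Pow(Add(3, 3), -1), Add(-2, 3)), Add(-4, 5)), 2) = Pow(Add(Mul(Pow(6, -1), 1), 1), 2) = Pow(Add(Mul(Rational(1, 6), 1), 1), 2) = Pow(Add(Rational(1, 6), 1), 2) = Pow(Rational(7, 6), 2) = Rational(49, 36) ≈ 1.3611)
C = Rational(49, 36) ≈ 1.3611
Add(Mul(1, C), Function('V')(-5, 6)) = Add(Mul(1, Rational(49, 36)), -4) = Add(Rational(49, 36), -4) = Rational(-95, 36)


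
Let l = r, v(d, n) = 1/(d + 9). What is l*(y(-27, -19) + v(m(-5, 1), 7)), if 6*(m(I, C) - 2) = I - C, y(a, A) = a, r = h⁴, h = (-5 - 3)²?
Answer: -2256535552/5 ≈ -4.5131e+8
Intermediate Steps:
h = 64 (h = (-8)² = 64)
r = 16777216 (r = 64⁴ = 16777216)
m(I, C) = 2 - C/6 + I/6 (m(I, C) = 2 + (I - C)/6 = 2 + (-C/6 + I/6) = 2 - C/6 + I/6)
v(d, n) = 1/(9 + d)
l = 16777216
l*(y(-27, -19) + v(m(-5, 1), 7)) = 16777216*(-27 + 1/(9 + (2 - ⅙*1 + (⅙)*(-5)))) = 16777216*(-27 + 1/(9 + (2 - ⅙ - ⅚))) = 16777216*(-27 + 1/(9 + 1)) = 16777216*(-27 + 1/10) = 16777216*(-27 + ⅒) = 16777216*(-269/10) = -2256535552/5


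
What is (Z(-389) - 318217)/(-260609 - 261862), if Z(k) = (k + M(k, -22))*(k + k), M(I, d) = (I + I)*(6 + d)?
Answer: 3233373/174157 ≈ 18.566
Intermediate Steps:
M(I, d) = 2*I*(6 + d) (M(I, d) = (2*I)*(6 + d) = 2*I*(6 + d))
Z(k) = -62*k² (Z(k) = (k + 2*k*(6 - 22))*(k + k) = (k + 2*k*(-16))*(2*k) = (k - 32*k)*(2*k) = (-31*k)*(2*k) = -62*k²)
(Z(-389) - 318217)/(-260609 - 261862) = (-62*(-389)² - 318217)/(-260609 - 261862) = (-62*151321 - 318217)/(-522471) = (-9381902 - 318217)*(-1/522471) = -9700119*(-1/522471) = 3233373/174157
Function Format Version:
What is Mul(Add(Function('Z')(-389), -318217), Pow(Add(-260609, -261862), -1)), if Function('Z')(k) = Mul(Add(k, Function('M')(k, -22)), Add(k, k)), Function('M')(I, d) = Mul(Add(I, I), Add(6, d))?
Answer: Rational(3233373, 174157) ≈ 18.566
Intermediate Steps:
Function('M')(I, d) = Mul(2, I, Add(6, d)) (Function('M')(I, d) = Mul(Mul(2, I), Add(6, d)) = Mul(2, I, Add(6, d)))
Function('Z')(k) = Mul(-62, Pow(k, 2)) (Function('Z')(k) = Mul(Add(k, Mul(2, k, Add(6, -22))), Add(k, k)) = Mul(Add(k, Mul(2, k, -16)), Mul(2, k)) = Mul(Add(k, Mul(-32, k)), Mul(2, k)) = Mul(Mul(-31, k), Mul(2, k)) = Mul(-62, Pow(k, 2)))
Mul(Add(Function('Z')(-389), -318217), Pow(Add(-260609, -261862), -1)) = Mul(Add(Mul(-62, Pow(-389, 2)), -318217), Pow(Add(-260609, -261862), -1)) = Mul(Add(Mul(-62, 151321), -318217), Pow(-522471, -1)) = Mul(Add(-9381902, -318217), Rational(-1, 522471)) = Mul(-9700119, Rational(-1, 522471)) = Rational(3233373, 174157)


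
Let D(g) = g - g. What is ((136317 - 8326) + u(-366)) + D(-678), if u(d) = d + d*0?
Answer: 127625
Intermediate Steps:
D(g) = 0
u(d) = d (u(d) = d + 0 = d)
((136317 - 8326) + u(-366)) + D(-678) = ((136317 - 8326) - 366) + 0 = (127991 - 366) + 0 = 127625 + 0 = 127625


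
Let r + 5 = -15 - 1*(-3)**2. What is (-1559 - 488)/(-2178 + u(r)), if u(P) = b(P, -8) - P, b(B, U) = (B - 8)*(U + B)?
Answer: 2047/780 ≈ 2.6244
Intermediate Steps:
r = -29 (r = -5 + (-15 - 1*(-3)**2) = -5 + (-15 - 1*9) = -5 + (-15 - 9) = -5 - 24 = -29)
b(B, U) = (-8 + B)*(B + U)
u(P) = 64 + P**2 - 17*P (u(P) = (P**2 - 8*P - 8*(-8) + P*(-8)) - P = (P**2 - 8*P + 64 - 8*P) - P = (64 + P**2 - 16*P) - P = 64 + P**2 - 17*P)
(-1559 - 488)/(-2178 + u(r)) = (-1559 - 488)/(-2178 + (64 + (-29)**2 - 17*(-29))) = -2047/(-2178 + (64 + 841 + 493)) = -2047/(-2178 + 1398) = -2047/(-780) = -2047*(-1/780) = 2047/780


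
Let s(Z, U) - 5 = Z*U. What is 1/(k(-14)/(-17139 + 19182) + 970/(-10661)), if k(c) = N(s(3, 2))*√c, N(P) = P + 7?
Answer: -266435074465/27424211838 - 25800121067*I*√14/27424211838 ≈ -9.7153 - 3.5201*I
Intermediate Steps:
s(Z, U) = 5 + U*Z (s(Z, U) = 5 + Z*U = 5 + U*Z)
N(P) = 7 + P
k(c) = 18*√c (k(c) = (7 + (5 + 2*3))*√c = (7 + (5 + 6))*√c = (7 + 11)*√c = 18*√c)
1/(k(-14)/(-17139 + 19182) + 970/(-10661)) = 1/((18*√(-14))/(-17139 + 19182) + 970/(-10661)) = 1/((18*(I*√14))/2043 + 970*(-1/10661)) = 1/((18*I*√14)*(1/2043) - 970/10661) = 1/(2*I*√14/227 - 970/10661) = 1/(-970/10661 + 2*I*√14/227)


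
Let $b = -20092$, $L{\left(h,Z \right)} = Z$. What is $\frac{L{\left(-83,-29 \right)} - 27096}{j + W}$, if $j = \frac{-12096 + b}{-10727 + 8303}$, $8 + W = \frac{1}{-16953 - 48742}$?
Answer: $- \frac{1079877986250}{210157699} \approx -5138.4$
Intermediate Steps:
$W = - \frac{525561}{65695}$ ($W = -8 + \frac{1}{-16953 - 48742} = -8 + \frac{1}{-65695} = -8 - \frac{1}{65695} = - \frac{525561}{65695} \approx -8.0$)
$j = \frac{8047}{606}$ ($j = \frac{-12096 - 20092}{-10727 + 8303} = - \frac{32188}{-2424} = \left(-32188\right) \left(- \frac{1}{2424}\right) = \frac{8047}{606} \approx 13.279$)
$\frac{L{\left(-83,-29 \right)} - 27096}{j + W} = \frac{-29 - 27096}{\frac{8047}{606} - \frac{525561}{65695}} = - \frac{27125}{\frac{210157699}{39811170}} = \left(-27125\right) \frac{39811170}{210157699} = - \frac{1079877986250}{210157699}$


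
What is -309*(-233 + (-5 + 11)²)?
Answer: 60873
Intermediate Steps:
-309*(-233 + (-5 + 11)²) = -309*(-233 + 6²) = -309*(-233 + 36) = -309*(-197) = 60873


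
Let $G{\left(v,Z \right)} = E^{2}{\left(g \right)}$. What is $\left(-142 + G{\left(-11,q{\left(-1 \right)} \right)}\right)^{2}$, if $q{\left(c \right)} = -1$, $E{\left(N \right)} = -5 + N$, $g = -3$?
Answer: $6084$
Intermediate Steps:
$G{\left(v,Z \right)} = 64$ ($G{\left(v,Z \right)} = \left(-5 - 3\right)^{2} = \left(-8\right)^{2} = 64$)
$\left(-142 + G{\left(-11,q{\left(-1 \right)} \right)}\right)^{2} = \left(-142 + 64\right)^{2} = \left(-78\right)^{2} = 6084$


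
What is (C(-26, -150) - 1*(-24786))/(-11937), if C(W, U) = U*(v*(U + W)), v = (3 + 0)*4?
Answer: -113862/3979 ≈ -28.616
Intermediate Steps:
v = 12 (v = 3*4 = 12)
C(W, U) = U*(12*U + 12*W) (C(W, U) = U*(12*(U + W)) = U*(12*U + 12*W))
(C(-26, -150) - 1*(-24786))/(-11937) = (12*(-150)*(-150 - 26) - 1*(-24786))/(-11937) = (12*(-150)*(-176) + 24786)*(-1/11937) = (316800 + 24786)*(-1/11937) = 341586*(-1/11937) = -113862/3979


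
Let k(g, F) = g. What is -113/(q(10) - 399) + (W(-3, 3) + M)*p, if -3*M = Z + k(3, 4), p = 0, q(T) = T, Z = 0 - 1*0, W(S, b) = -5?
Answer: 113/389 ≈ 0.29049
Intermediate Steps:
Z = 0 (Z = 0 + 0 = 0)
M = -1 (M = -(0 + 3)/3 = -⅓*3 = -1)
-113/(q(10) - 399) + (W(-3, 3) + M)*p = -113/(10 - 399) + (-5 - 1)*0 = -113/(-389) - 6*0 = -1/389*(-113) + 0 = 113/389 + 0 = 113/389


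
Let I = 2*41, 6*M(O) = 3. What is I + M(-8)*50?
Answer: 107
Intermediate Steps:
M(O) = ½ (M(O) = (⅙)*3 = ½)
I = 82
I + M(-8)*50 = 82 + (½)*50 = 82 + 25 = 107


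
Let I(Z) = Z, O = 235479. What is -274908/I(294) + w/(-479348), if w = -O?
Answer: -21951228193/23488052 ≈ -934.57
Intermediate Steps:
w = -235479 (w = -1*235479 = -235479)
-274908/I(294) + w/(-479348) = -274908/294 - 235479/(-479348) = -274908*1/294 - 235479*(-1/479348) = -45818/49 + 235479/479348 = -21951228193/23488052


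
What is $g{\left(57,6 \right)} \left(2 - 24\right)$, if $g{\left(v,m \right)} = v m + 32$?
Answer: $-8228$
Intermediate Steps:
$g{\left(v,m \right)} = 32 + m v$ ($g{\left(v,m \right)} = m v + 32 = 32 + m v$)
$g{\left(57,6 \right)} \left(2 - 24\right) = \left(32 + 6 \cdot 57\right) \left(2 - 24\right) = \left(32 + 342\right) \left(2 - 24\right) = 374 \left(-22\right) = -8228$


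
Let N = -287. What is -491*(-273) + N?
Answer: 133756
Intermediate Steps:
-491*(-273) + N = -491*(-273) - 287 = 134043 - 287 = 133756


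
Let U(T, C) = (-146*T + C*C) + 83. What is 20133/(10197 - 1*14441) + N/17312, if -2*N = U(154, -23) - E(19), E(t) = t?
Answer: -151044897/36736064 ≈ -4.1116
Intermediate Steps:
U(T, C) = 83 + C² - 146*T (U(T, C) = (-146*T + C²) + 83 = (C² - 146*T) + 83 = 83 + C² - 146*T)
N = 21891/2 (N = -((83 + (-23)² - 146*154) - 1*19)/2 = -((83 + 529 - 22484) - 19)/2 = -(-21872 - 19)/2 = -½*(-21891) = 21891/2 ≈ 10946.)
20133/(10197 - 1*14441) + N/17312 = 20133/(10197 - 1*14441) + (21891/2)/17312 = 20133/(10197 - 14441) + (21891/2)*(1/17312) = 20133/(-4244) + 21891/34624 = 20133*(-1/4244) + 21891/34624 = -20133/4244 + 21891/34624 = -151044897/36736064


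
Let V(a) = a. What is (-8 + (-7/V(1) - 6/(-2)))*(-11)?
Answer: 132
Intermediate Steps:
(-8 + (-7/V(1) - 6/(-2)))*(-11) = (-8 + (-7/1 - 6/(-2)))*(-11) = (-8 + (-7*1 - 6*(-½)))*(-11) = (-8 + (-7 + 3))*(-11) = (-8 - 4)*(-11) = -12*(-11) = 132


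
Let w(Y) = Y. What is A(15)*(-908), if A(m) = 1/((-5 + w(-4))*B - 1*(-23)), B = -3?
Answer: -454/25 ≈ -18.160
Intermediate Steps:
A(m) = 1/50 (A(m) = 1/((-5 - 4)*(-3) - 1*(-23)) = 1/(-9*(-3) + 23) = 1/(27 + 23) = 1/50)
A(15)*(-908) = (1/50)*(-908) = -454/25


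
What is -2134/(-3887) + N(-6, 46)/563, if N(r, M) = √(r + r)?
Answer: 2134/3887 + 2*I*√3/563 ≈ 0.54901 + 0.0061529*I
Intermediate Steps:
N(r, M) = √2*√r (N(r, M) = √(2*r) = √2*√r)
-2134/(-3887) + N(-6, 46)/563 = -2134/(-3887) + (√2*√(-6))/563 = -2134*(-1/3887) + (√2*(I*√6))*(1/563) = 2134/3887 + (2*I*√3)*(1/563) = 2134/3887 + 2*I*√3/563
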